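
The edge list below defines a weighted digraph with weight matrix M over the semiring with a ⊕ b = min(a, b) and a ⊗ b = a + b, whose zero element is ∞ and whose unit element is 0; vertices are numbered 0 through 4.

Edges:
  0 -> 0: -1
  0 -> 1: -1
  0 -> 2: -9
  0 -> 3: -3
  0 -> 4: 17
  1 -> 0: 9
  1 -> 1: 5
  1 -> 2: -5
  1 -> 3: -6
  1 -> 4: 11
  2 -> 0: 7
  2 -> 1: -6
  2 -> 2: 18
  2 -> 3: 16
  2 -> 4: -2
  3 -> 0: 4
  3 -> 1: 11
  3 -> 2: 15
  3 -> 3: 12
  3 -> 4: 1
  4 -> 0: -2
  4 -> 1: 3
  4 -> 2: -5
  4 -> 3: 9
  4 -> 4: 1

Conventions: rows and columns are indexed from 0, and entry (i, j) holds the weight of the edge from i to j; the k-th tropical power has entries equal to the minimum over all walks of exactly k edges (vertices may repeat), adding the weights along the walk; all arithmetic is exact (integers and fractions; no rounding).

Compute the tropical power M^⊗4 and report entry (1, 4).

M^⊗2:
  [-2, -15, -10, -7, -11]
  [-2, -11, 0, -1, -7]
  [-4, -1, -11, -12, -1]
  [-1, 3, -5, 1, 2]
  [-3, -11, -11, -5, -7]
M^⊗3:
  [-13, -16, -20, -21, -12]
  [-9, -6, -16, -17, -6]
  [-8, -17, -13, -7, -13]
  [-2, -11, -10, -4, -7]
  [-9, -17, -16, -17, -13]
M^⊗4:
  [-17, -26, -22, -22, -22]
  [-13, -22, -18, -12, -18]
  [-15, -19, -22, -23, -15]
  [-9, -16, -16, -17, -12]
  [-15, -22, -22, -23, -18]
Key observation: the optimum is the walk 1->2->1->2->4, with weight (-5) + (-6) + (-5) + (-2) = -18.
Optimal value attained by: walk 1->2->1->2->4.
Answer: (M^⊗4)[1][4] = -18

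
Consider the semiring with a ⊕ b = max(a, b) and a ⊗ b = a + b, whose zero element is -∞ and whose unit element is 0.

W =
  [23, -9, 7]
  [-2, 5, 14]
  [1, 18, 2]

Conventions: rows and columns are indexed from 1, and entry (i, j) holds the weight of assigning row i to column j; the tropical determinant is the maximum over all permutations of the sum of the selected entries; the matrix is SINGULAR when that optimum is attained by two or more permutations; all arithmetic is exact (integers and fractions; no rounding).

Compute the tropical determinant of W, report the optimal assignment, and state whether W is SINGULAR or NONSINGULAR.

σ = (1, 2, 3): 23 + 5 + 2 = 30
σ = (1, 3, 2): 23 + 14 + 18 = 55
σ = (2, 1, 3): (-9) + (-2) + 2 = -9
σ = (2, 3, 1): (-9) + 14 + 1 = 6
σ = (3, 1, 2): 7 + (-2) + 18 = 23
σ = (3, 2, 1): 7 + 5 + 1 = 13
Optimal value attained by: σ = (1, 3, 2).
Answer: det⊕(W) = 55; verdict: NONSINGULAR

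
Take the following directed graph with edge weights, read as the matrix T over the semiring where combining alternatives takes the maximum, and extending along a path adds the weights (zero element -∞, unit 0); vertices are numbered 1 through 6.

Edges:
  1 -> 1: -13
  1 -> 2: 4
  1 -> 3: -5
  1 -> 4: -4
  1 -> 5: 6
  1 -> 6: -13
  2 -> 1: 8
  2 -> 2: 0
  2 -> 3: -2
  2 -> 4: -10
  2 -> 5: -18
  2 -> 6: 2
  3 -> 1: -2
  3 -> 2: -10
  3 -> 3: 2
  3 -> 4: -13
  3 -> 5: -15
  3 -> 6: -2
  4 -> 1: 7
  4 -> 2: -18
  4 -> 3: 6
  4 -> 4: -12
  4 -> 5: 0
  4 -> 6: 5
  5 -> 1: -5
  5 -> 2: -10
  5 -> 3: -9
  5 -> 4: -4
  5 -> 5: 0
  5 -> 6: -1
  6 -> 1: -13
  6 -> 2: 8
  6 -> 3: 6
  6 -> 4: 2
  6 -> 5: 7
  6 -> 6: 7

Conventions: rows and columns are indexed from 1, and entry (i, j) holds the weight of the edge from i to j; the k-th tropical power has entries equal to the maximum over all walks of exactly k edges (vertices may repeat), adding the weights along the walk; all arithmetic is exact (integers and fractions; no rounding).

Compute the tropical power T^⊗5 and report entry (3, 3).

T^⊗2:
  [12, 4, 2, 2, 6, 6]
  [8, 12, 8, 4, 14, 9]
  [0, 6, 4, 0, 5, 5]
  [4, 13, 11, 7, 13, 12]
  [3, 7, 5, 1, 6, 6]
  [16, 15, 13, 9, 14, 14]
T^⊗3:
  [12, 16, 12, 8, 18, 13]
  [20, 17, 15, 11, 16, 16]
  [14, 13, 11, 7, 12, 12]
  [21, 20, 18, 14, 19, 19]
  [15, 14, 12, 8, 13, 13]
  [23, 22, 20, 16, 22, 21]
T^⊗4:
  [24, 21, 19, 15, 20, 20]
  [25, 24, 22, 18, 26, 23]
  [21, 20, 18, 14, 20, 19]
  [28, 27, 25, 21, 27, 26]
  [22, 21, 19, 15, 21, 20]
  [30, 29, 27, 23, 29, 28]
T^⊗5:
  [29, 28, 26, 22, 30, 27]
  [32, 31, 29, 25, 31, 30]
  [28, 27, 25, 21, 27, 26]
  [35, 34, 32, 28, 34, 33]
  [29, 28, 26, 22, 28, 27]
  [37, 36, 34, 30, 36, 35]
Key observation: the optimum is the walk 3->6->6->6->6->3, with weight (-2) + 7 + 7 + 7 + 6 = 25.
Optimal value attained by: walk 3->6->6->6->6->3.
Answer: (T^⊗5)[3][3] = 25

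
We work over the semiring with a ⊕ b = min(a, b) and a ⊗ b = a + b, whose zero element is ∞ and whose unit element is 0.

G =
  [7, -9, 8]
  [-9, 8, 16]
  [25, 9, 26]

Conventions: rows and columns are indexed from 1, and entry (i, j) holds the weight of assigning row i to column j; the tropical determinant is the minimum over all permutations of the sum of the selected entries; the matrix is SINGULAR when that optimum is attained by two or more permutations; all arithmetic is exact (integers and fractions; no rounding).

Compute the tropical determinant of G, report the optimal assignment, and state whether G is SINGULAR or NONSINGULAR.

σ = (1, 2, 3): 7 + 8 + 26 = 41
σ = (1, 3, 2): 7 + 16 + 9 = 32
σ = (2, 1, 3): (-9) + (-9) + 26 = 8
σ = (2, 3, 1): (-9) + 16 + 25 = 32
σ = (3, 1, 2): 8 + (-9) + 9 = 8
σ = (3, 2, 1): 8 + 8 + 25 = 41
Optimal value attained by: σ = (2, 1, 3).
Answer: det⊕(G) = 8; verdict: SINGULAR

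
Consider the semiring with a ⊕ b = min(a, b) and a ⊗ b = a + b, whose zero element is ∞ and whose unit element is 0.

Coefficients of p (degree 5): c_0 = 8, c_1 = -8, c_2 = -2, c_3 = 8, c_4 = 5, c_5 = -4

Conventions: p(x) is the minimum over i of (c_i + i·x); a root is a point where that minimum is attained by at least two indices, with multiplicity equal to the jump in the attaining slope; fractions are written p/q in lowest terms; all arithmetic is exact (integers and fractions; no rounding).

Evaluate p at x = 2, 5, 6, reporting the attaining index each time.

p(2) = min(8+0·2=8, -8+1·2=-6, -2+2·2=2, 8+3·2=14, 5+4·2=13, -4+5·2=6) = -6 (attained by i=1)
p(5) = min(8+0·5=8, -8+1·5=-3, -2+2·5=8, 8+3·5=23, 5+4·5=25, -4+5·5=21) = -3 (attained by i=1)
p(6) = min(8+0·6=8, -8+1·6=-2, -2+2·6=10, 8+3·6=26, 5+4·6=29, -4+5·6=26) = -2 (attained by i=1)
Answer: p(2) = -6; p(5) = -3; p(6) = -2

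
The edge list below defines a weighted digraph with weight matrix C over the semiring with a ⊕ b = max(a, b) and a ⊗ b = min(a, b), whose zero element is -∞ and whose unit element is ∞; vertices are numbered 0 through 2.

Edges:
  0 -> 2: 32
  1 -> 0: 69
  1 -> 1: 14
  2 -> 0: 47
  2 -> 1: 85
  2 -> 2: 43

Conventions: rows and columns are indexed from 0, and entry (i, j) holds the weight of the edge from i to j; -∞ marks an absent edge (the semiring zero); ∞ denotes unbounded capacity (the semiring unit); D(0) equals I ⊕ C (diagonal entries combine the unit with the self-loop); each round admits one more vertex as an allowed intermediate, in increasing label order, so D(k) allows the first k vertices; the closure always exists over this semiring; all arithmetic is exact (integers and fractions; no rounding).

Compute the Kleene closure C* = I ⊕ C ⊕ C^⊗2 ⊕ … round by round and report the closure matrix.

D(0):
  [∞, -∞, 32]
  [69, ∞, -∞]
  [47, 85, ∞]
D(1):
  [∞, -∞, 32]
  [69, ∞, 32]
  [47, 85, ∞]
D(2):
  [∞, -∞, 32]
  [69, ∞, 32]
  [69, 85, ∞]
D(3):
  [∞, 32, 32]
  [69, ∞, 32]
  [69, 85, ∞]
Answer: C* = [[∞, 32, 32], [69, ∞, 32], [69, 85, ∞]]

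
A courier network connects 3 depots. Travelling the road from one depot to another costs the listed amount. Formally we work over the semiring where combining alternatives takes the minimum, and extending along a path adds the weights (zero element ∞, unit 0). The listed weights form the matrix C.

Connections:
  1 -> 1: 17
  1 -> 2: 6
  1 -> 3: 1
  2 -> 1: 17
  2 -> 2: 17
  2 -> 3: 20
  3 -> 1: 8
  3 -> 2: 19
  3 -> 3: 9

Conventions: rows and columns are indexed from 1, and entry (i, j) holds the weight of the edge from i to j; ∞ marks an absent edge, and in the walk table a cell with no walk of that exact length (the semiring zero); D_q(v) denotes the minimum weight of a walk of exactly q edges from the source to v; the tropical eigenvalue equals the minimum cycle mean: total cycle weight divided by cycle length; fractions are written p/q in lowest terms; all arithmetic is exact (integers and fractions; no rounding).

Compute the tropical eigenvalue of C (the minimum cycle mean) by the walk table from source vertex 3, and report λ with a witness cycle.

q=0: [∞, ∞, 0]
q=1: [8, 19, 9]
q=2: [17, 14, 9]
q=3: [17, 23, 18]
Optimal cycle mean attained by: cycle 1->3->1, total 1 + 8, length 2.
Answer: λ = 9/2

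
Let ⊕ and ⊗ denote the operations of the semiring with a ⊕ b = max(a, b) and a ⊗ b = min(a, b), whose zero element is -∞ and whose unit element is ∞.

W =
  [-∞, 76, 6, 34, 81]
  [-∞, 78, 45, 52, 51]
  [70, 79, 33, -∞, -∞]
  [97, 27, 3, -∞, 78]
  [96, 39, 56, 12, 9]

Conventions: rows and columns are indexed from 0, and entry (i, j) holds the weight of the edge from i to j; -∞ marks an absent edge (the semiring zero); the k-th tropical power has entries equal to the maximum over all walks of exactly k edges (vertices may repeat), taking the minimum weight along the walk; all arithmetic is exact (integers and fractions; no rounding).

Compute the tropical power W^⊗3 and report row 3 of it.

W^⊗2:
  [81, 76, 56, 52, 51]
  [52, 78, 51, 52, 52]
  [33, 78, 45, 52, 70]
  [78, 76, 56, 34, 81]
  [56, 76, 39, 39, 81]
W^⊗3:
  [56, 76, 51, 52, 81]
  [52, 78, 52, 52, 52]
  [70, 78, 56, 52, 52]
  [81, 76, 56, 52, 78]
  [81, 76, 56, 52, 56]
Answer: row 3 of W^⊗3 = [81, 76, 56, 52, 78]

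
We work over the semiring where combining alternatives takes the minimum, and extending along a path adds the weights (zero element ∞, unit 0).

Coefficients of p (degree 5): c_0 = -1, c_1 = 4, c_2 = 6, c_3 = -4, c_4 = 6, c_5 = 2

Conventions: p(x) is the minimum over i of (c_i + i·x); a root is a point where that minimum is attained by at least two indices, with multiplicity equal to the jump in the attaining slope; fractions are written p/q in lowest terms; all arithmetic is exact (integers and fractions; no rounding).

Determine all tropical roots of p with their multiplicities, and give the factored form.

hull edge (i=0, c=-1) to (i=3, c=-4): slope -1, span 3
hull edge (i=3, c=-4) to (i=5, c=2): slope 3, span 2
Factored form: p(x) = 2 ⊗ (x ⊕ (-3)) ⊗ (x ⊕ (-3)) ⊗ (x ⊕ 1) ⊗ (x ⊕ 1) ⊗ (x ⊕ 1)
Answer: roots = -3 (mult 2), 1 (mult 3)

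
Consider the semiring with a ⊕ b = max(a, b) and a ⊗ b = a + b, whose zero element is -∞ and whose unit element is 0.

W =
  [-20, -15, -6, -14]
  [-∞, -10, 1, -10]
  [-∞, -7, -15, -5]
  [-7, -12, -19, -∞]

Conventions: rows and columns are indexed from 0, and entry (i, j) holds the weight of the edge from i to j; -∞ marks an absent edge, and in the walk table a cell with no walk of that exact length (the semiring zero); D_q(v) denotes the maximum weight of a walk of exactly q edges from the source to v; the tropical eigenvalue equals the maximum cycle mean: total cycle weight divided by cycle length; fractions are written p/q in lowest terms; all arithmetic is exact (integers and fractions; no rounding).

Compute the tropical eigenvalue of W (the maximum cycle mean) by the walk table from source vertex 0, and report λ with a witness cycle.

q=0: [0, -∞, -∞, -∞]
q=1: [-20, -15, -6, -14]
q=2: [-21, -13, -14, -11]
q=3: [-18, -21, -12, -19]
q=4: [-26, -19, -20, -17]
Optimal cycle mean attained by: cycle 1->2->1, total 1 + (-7), length 2.
Answer: λ = -3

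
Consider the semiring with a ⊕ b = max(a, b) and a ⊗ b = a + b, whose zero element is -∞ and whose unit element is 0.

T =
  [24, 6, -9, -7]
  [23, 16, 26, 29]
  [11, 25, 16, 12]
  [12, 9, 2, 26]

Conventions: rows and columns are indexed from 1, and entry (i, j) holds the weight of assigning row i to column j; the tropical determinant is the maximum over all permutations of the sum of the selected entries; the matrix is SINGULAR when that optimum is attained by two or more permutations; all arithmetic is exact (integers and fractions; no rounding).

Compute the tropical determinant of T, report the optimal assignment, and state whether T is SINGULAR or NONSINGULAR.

σ = (1, 2, 3, 4): 24 + 16 + 16 + 26 = 82
σ = (1, 2, 4, 3): 24 + 16 + 12 + 2 = 54
σ = (1, 3, 2, 4): 24 + 26 + 25 + 26 = 101
σ = (1, 3, 4, 2): 24 + 26 + 12 + 9 = 71
σ = (1, 4, 2, 3): 24 + 29 + 25 + 2 = 80
σ = (1, 4, 3, 2): 24 + 29 + 16 + 9 = 78
σ = (2, 1, 3, 4): 6 + 23 + 16 + 26 = 71
σ = (2, 1, 4, 3): 6 + 23 + 12 + 2 = 43
σ = (2, 3, 1, 4): 6 + 26 + 11 + 26 = 69
σ = (2, 3, 4, 1): 6 + 26 + 12 + 12 = 56
σ = (2, 4, 1, 3): 6 + 29 + 11 + 2 = 48
σ = (2, 4, 3, 1): 6 + 29 + 16 + 12 = 63
σ = (3, 1, 2, 4): (-9) + 23 + 25 + 26 = 65
σ = (3, 1, 4, 2): (-9) + 23 + 12 + 9 = 35
σ = (3, 2, 1, 4): (-9) + 16 + 11 + 26 = 44
σ = (3, 2, 4, 1): (-9) + 16 + 12 + 12 = 31
σ = (3, 4, 1, 2): (-9) + 29 + 11 + 9 = 40
σ = (3, 4, 2, 1): (-9) + 29 + 25 + 12 = 57
σ = (4, 1, 2, 3): (-7) + 23 + 25 + 2 = 43
σ = (4, 1, 3, 2): (-7) + 23 + 16 + 9 = 41
σ = (4, 2, 1, 3): (-7) + 16 + 11 + 2 = 22
σ = (4, 2, 3, 1): (-7) + 16 + 16 + 12 = 37
σ = (4, 3, 1, 2): (-7) + 26 + 11 + 9 = 39
σ = (4, 3, 2, 1): (-7) + 26 + 25 + 12 = 56
Optimal value attained by: σ = (1, 3, 2, 4).
Answer: det⊕(T) = 101; verdict: NONSINGULAR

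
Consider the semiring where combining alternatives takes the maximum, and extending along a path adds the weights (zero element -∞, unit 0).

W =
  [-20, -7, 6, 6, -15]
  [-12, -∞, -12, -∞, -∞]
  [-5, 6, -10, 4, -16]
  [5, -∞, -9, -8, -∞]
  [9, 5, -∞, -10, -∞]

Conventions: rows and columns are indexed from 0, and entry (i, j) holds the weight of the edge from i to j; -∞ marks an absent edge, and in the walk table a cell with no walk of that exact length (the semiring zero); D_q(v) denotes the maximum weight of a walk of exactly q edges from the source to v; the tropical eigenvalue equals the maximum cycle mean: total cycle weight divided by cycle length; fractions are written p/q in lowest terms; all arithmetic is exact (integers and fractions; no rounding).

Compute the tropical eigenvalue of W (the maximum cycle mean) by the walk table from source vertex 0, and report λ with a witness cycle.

q=0: [0, -∞, -∞, -∞, -∞]
q=1: [-20, -7, 6, 6, -15]
q=2: [11, 12, -3, 10, -10]
q=3: [15, 4, 17, 17, -4]
q=4: [22, 23, 21, 21, 1]
q=5: [26, 27, 28, 28, 7]
Optimal cycle mean attained by: cycle 0->3->0, total 6 + 5, length 2.
Answer: λ = 11/2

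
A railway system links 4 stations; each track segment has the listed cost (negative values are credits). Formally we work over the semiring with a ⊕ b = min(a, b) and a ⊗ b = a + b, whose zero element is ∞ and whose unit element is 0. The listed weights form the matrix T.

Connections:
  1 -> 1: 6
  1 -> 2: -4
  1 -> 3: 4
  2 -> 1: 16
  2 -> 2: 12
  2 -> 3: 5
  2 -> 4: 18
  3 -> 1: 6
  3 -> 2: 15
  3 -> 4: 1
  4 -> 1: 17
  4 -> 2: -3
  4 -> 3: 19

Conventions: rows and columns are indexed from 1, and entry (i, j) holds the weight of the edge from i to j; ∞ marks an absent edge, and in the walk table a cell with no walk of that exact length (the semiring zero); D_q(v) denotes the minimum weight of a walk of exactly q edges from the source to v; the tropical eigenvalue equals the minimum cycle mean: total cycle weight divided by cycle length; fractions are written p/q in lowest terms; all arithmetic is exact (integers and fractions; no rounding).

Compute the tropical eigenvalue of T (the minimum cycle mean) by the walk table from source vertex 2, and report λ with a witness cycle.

q=0: [∞, 0, ∞, ∞]
q=1: [16, 12, 5, 18]
q=2: [11, 12, 17, 6]
q=3: [17, 3, 15, 18]
q=4: [19, 13, 8, 16]
Optimal cycle mean attained by: cycle 2->3->4->2, total 5 + 1 + (-3), length 3.
Answer: λ = 1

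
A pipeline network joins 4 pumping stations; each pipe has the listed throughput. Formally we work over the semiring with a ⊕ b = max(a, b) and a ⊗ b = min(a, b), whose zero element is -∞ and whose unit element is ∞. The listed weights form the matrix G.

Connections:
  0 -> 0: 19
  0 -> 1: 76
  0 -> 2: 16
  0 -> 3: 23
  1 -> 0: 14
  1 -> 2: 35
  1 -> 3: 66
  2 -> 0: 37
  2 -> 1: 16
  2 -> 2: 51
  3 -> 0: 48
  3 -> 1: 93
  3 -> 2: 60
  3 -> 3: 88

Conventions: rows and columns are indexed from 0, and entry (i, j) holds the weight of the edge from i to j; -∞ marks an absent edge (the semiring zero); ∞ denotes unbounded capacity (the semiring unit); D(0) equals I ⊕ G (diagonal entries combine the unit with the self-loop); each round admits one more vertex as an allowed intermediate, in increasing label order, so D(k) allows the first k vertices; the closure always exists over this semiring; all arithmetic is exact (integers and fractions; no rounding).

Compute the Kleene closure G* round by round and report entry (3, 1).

D(0):
  [∞, 76, 16, 23]
  [14, ∞, 35, 66]
  [37, 16, ∞, -∞]
  [48, 93, 60, ∞]
D(1):
  [∞, 76, 16, 23]
  [14, ∞, 35, 66]
  [37, 37, ∞, 23]
  [48, 93, 60, ∞]
D(2):
  [∞, 76, 35, 66]
  [14, ∞, 35, 66]
  [37, 37, ∞, 37]
  [48, 93, 60, ∞]
D(3):
  [∞, 76, 35, 66]
  [35, ∞, 35, 66]
  [37, 37, ∞, 37]
  [48, 93, 60, ∞]
D(4):
  [∞, 76, 60, 66]
  [48, ∞, 60, 66]
  [37, 37, ∞, 37]
  [48, 93, 60, ∞]
Answer: G*[3][1] = 93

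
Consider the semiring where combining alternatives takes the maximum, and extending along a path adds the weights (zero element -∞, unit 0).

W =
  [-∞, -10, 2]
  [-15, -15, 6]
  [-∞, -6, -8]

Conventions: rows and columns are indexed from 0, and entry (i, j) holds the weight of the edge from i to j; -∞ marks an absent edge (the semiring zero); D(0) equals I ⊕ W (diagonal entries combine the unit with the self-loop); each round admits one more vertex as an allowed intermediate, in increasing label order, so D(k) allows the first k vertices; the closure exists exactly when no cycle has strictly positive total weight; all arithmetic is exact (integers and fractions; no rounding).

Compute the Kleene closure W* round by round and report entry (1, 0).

D(0):
  [0, -10, 2]
  [-15, 0, 6]
  [-∞, -6, 0]
D(1):
  [0, -10, 2]
  [-15, 0, 6]
  [-∞, -6, 0]
D(2):
  [0, -10, 2]
  [-15, 0, 6]
  [-21, -6, 0]
D(3):
  [0, -4, 2]
  [-15, 0, 6]
  [-21, -6, 0]
Answer: W*[1][0] = -15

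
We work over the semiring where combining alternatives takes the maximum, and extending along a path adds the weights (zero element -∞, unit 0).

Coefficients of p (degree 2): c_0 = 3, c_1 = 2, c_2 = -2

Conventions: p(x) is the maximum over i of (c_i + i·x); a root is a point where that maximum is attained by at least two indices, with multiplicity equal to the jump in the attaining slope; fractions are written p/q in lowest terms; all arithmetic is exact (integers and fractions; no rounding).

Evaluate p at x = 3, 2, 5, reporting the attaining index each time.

p(3) = max(3+0·3=3, 2+1·3=5, -2+2·3=4) = 5 (attained by i=1)
p(2) = max(3+0·2=3, 2+1·2=4, -2+2·2=2) = 4 (attained by i=1)
p(5) = max(3+0·5=3, 2+1·5=7, -2+2·5=8) = 8 (attained by i=2)
Answer: p(3) = 5; p(2) = 4; p(5) = 8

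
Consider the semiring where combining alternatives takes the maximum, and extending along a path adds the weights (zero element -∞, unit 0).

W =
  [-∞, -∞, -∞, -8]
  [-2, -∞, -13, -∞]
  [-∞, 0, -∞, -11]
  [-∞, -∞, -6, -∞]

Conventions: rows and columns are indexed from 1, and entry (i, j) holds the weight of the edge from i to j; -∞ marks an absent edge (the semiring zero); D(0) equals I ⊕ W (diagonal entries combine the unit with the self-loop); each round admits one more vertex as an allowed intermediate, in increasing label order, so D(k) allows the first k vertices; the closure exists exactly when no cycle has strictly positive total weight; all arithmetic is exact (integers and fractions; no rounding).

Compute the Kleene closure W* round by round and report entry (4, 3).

D(0):
  [0, -∞, -∞, -8]
  [-2, 0, -13, -∞]
  [-∞, 0, 0, -11]
  [-∞, -∞, -6, 0]
D(1):
  [0, -∞, -∞, -8]
  [-2, 0, -13, -10]
  [-∞, 0, 0, -11]
  [-∞, -∞, -6, 0]
D(2):
  [0, -∞, -∞, -8]
  [-2, 0, -13, -10]
  [-2, 0, 0, -10]
  [-∞, -∞, -6, 0]
D(3):
  [0, -∞, -∞, -8]
  [-2, 0, -13, -10]
  [-2, 0, 0, -10]
  [-8, -6, -6, 0]
D(4):
  [0, -14, -14, -8]
  [-2, 0, -13, -10]
  [-2, 0, 0, -10]
  [-8, -6, -6, 0]
Answer: W*[4][3] = -6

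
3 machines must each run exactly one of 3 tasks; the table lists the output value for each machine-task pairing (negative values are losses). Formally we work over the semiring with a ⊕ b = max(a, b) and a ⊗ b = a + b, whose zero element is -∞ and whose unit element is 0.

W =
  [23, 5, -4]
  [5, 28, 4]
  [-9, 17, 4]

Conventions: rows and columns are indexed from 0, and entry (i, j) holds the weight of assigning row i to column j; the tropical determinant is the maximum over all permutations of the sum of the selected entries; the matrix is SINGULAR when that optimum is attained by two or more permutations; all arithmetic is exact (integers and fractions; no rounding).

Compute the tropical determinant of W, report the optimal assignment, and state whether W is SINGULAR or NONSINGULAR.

σ = (0, 1, 2): 23 + 28 + 4 = 55
σ = (0, 2, 1): 23 + 4 + 17 = 44
σ = (1, 0, 2): 5 + 5 + 4 = 14
σ = (1, 2, 0): 5 + 4 + (-9) = 0
σ = (2, 0, 1): (-4) + 5 + 17 = 18
σ = (2, 1, 0): (-4) + 28 + (-9) = 15
Optimal value attained by: σ = (0, 1, 2).
Answer: det⊕(W) = 55; verdict: NONSINGULAR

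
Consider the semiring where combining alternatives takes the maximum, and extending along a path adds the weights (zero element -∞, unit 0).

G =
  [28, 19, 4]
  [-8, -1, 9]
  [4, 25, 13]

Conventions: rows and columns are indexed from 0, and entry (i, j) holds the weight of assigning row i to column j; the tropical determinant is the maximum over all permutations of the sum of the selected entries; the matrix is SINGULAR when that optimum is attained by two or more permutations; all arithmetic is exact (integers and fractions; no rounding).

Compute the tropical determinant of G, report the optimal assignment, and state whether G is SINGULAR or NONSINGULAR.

σ = (0, 1, 2): 28 + (-1) + 13 = 40
σ = (0, 2, 1): 28 + 9 + 25 = 62
σ = (1, 0, 2): 19 + (-8) + 13 = 24
σ = (1, 2, 0): 19 + 9 + 4 = 32
σ = (2, 0, 1): 4 + (-8) + 25 = 21
σ = (2, 1, 0): 4 + (-1) + 4 = 7
Optimal value attained by: σ = (0, 2, 1).
Answer: det⊕(G) = 62; verdict: NONSINGULAR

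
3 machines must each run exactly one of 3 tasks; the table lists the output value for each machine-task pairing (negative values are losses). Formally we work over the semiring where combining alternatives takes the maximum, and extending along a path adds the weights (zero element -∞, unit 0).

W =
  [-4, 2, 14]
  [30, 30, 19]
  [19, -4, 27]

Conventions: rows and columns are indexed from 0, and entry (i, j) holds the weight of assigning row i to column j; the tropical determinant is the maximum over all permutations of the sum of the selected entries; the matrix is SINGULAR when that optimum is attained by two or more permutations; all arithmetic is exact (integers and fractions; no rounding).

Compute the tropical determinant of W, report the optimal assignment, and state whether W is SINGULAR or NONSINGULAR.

σ = (0, 1, 2): (-4) + 30 + 27 = 53
σ = (0, 2, 1): (-4) + 19 + (-4) = 11
σ = (1, 0, 2): 2 + 30 + 27 = 59
σ = (1, 2, 0): 2 + 19 + 19 = 40
σ = (2, 0, 1): 14 + 30 + (-4) = 40
σ = (2, 1, 0): 14 + 30 + 19 = 63
Optimal value attained by: σ = (2, 1, 0).
Answer: det⊕(W) = 63; verdict: NONSINGULAR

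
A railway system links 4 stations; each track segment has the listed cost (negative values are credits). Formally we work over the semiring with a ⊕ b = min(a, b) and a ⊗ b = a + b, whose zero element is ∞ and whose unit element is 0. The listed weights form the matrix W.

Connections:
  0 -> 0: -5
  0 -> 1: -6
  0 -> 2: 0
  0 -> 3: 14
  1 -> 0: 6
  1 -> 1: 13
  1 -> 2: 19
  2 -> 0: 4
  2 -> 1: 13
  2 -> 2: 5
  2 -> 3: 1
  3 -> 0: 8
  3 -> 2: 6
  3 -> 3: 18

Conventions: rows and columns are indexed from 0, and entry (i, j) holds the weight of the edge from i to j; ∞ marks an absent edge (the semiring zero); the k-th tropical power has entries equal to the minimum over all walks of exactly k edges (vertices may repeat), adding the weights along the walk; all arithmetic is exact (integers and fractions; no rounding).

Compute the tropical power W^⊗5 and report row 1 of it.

W^⊗2:
  [-10, -11, -5, 1]
  [1, 0, 6, 20]
  [-1, -2, 4, 6]
  [3, 2, 8, 7]
W^⊗3:
  [-15, -16, -10, -4]
  [-4, -5, 1, 7]
  [-6, -7, -1, 5]
  [-2, -3, 3, 9]
W^⊗4:
  [-20, -21, -15, -9]
  [-9, -10, -4, 2]
  [-11, -12, -6, 0]
  [-7, -8, -2, 4]
W^⊗5:
  [-25, -26, -20, -14]
  [-14, -15, -9, -3]
  [-16, -17, -11, -5]
  [-12, -13, -7, -1]
Answer: row 1 of W^⊗5 = [-14, -15, -9, -3]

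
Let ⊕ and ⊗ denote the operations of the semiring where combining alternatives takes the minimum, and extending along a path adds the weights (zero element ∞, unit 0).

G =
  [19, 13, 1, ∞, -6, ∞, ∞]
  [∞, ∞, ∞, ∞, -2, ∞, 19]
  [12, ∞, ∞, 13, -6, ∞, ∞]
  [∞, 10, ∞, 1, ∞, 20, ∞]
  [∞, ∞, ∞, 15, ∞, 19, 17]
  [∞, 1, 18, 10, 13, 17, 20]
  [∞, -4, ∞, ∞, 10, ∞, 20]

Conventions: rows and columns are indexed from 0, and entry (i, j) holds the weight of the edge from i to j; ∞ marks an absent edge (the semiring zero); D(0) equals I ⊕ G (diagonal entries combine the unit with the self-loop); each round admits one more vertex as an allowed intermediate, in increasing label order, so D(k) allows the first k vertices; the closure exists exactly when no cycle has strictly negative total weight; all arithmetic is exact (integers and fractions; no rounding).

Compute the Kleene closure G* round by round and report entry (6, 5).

D(0):
  [0, 13, 1, ∞, -6, ∞, ∞]
  [∞, 0, ∞, ∞, -2, ∞, 19]
  [12, ∞, 0, 13, -6, ∞, ∞]
  [∞, 10, ∞, 0, ∞, 20, ∞]
  [∞, ∞, ∞, 15, 0, 19, 17]
  [∞, 1, 18, 10, 13, 0, 20]
  [∞, -4, ∞, ∞, 10, ∞, 0]
D(1):
  [0, 13, 1, ∞, -6, ∞, ∞]
  [∞, 0, ∞, ∞, -2, ∞, 19]
  [12, 25, 0, 13, -6, ∞, ∞]
  [∞, 10, ∞, 0, ∞, 20, ∞]
  [∞, ∞, ∞, 15, 0, 19, 17]
  [∞, 1, 18, 10, 13, 0, 20]
  [∞, -4, ∞, ∞, 10, ∞, 0]
D(2):
  [0, 13, 1, ∞, -6, ∞, 32]
  [∞, 0, ∞, ∞, -2, ∞, 19]
  [12, 25, 0, 13, -6, ∞, 44]
  [∞, 10, ∞, 0, 8, 20, 29]
  [∞, ∞, ∞, 15, 0, 19, 17]
  [∞, 1, 18, 10, -1, 0, 20]
  [∞, -4, ∞, ∞, -6, ∞, 0]
D(3):
  [0, 13, 1, 14, -6, ∞, 32]
  [∞, 0, ∞, ∞, -2, ∞, 19]
  [12, 25, 0, 13, -6, ∞, 44]
  [∞, 10, ∞, 0, 8, 20, 29]
  [∞, ∞, ∞, 15, 0, 19, 17]
  [30, 1, 18, 10, -1, 0, 20]
  [∞, -4, ∞, ∞, -6, ∞, 0]
D(4):
  [0, 13, 1, 14, -6, 34, 32]
  [∞, 0, ∞, ∞, -2, ∞, 19]
  [12, 23, 0, 13, -6, 33, 42]
  [∞, 10, ∞, 0, 8, 20, 29]
  [∞, 25, ∞, 15, 0, 19, 17]
  [30, 1, 18, 10, -1, 0, 20]
  [∞, -4, ∞, ∞, -6, ∞, 0]
D(5):
  [0, 13, 1, 9, -6, 13, 11]
  [∞, 0, ∞, 13, -2, 17, 15]
  [12, 19, 0, 9, -6, 13, 11]
  [∞, 10, ∞, 0, 8, 20, 25]
  [∞, 25, ∞, 15, 0, 19, 17]
  [30, 1, 18, 10, -1, 0, 16]
  [∞, -4, ∞, 9, -6, 13, 0]
D(6):
  [0, 13, 1, 9, -6, 13, 11]
  [47, 0, 35, 13, -2, 17, 15]
  [12, 14, 0, 9, -6, 13, 11]
  [50, 10, 38, 0, 8, 20, 25]
  [49, 20, 37, 15, 0, 19, 17]
  [30, 1, 18, 10, -1, 0, 16]
  [43, -4, 31, 9, -6, 13, 0]
D(7):
  [0, 7, 1, 9, -6, 13, 11]
  [47, 0, 35, 13, -2, 17, 15]
  [12, 7, 0, 9, -6, 13, 11]
  [50, 10, 38, 0, 8, 20, 25]
  [49, 13, 37, 15, 0, 19, 17]
  [30, 1, 18, 10, -1, 0, 16]
  [43, -4, 31, 9, -6, 13, 0]
Answer: G*[6][5] = 13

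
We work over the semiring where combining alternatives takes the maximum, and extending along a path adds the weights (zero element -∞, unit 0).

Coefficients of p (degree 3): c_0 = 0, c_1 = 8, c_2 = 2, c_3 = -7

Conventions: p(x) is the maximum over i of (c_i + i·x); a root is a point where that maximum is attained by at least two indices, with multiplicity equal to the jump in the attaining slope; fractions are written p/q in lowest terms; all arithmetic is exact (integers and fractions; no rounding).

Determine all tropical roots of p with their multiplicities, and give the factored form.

hull edge (i=0, c=0) to (i=1, c=8): slope 8, span 1
hull edge (i=1, c=8) to (i=2, c=2): slope -6, span 1
hull edge (i=2, c=2) to (i=3, c=-7): slope -9, span 1
Factored form: p(x) = -7 ⊗ (x ⊕ (-8)) ⊗ (x ⊕ 6) ⊗ (x ⊕ 9)
Answer: roots = -8 (mult 1), 6 (mult 1), 9 (mult 1)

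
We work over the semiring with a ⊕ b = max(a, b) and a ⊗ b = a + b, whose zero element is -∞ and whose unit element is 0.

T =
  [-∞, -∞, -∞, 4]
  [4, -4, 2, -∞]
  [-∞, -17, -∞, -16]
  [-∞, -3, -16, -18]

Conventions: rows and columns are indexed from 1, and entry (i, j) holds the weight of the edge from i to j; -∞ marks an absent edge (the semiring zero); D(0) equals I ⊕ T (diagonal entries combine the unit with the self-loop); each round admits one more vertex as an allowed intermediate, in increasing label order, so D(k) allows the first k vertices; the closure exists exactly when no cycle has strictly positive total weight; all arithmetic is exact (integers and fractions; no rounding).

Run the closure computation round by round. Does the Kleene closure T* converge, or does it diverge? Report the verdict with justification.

D(0):
  [0, -∞, -∞, 4]
  [4, 0, 2, -∞]
  [-∞, -17, 0, -16]
  [-∞, -3, -16, 0]
D(1):
  [0, -∞, -∞, 4]
  [4, 0, 2, 8]
  [-∞, -17, 0, -16]
  [-∞, -3, -16, 0]
Detection: at round 2, diagonal entry (4, 4) turns strictly positive.
Key observation: the cycle 4->2->1->4 has total weight (-3) + 4 + 4, which is strictly positive.
Answer: DIVERGES — positive cycle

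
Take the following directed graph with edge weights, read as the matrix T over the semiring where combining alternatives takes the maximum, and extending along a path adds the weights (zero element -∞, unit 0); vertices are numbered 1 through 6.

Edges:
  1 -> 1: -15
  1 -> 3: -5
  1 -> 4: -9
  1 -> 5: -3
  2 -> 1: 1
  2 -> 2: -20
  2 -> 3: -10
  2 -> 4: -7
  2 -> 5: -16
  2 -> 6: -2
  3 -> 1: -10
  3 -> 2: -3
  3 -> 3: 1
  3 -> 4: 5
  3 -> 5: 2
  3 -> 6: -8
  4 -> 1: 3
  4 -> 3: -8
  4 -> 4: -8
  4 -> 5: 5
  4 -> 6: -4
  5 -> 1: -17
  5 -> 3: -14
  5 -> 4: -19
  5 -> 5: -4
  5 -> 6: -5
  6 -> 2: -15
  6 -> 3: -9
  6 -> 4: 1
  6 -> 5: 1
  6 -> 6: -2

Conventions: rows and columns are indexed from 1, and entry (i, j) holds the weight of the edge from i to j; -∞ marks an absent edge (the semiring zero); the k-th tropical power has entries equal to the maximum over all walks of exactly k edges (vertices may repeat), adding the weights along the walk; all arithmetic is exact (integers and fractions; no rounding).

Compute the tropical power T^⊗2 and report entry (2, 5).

T^⊗2:
  [-6, -8, -4, 0, -3, -8]
  [-4, -13, -4, -1, -1, -4]
  [8, -2, 2, 6, 10, 1]
  [-5, -11, -2, -3, 1, 0]
  [-16, -17, -13, -4, -4, -7]
  [4, -12, -7, -1, 6, -3]
Key observation: the optimum is the walk 2->6->5, with weight (-2) + 1 = -1.
Optimal value attained by: walk 2->6->5.
Answer: (T^⊗2)[2][5] = -1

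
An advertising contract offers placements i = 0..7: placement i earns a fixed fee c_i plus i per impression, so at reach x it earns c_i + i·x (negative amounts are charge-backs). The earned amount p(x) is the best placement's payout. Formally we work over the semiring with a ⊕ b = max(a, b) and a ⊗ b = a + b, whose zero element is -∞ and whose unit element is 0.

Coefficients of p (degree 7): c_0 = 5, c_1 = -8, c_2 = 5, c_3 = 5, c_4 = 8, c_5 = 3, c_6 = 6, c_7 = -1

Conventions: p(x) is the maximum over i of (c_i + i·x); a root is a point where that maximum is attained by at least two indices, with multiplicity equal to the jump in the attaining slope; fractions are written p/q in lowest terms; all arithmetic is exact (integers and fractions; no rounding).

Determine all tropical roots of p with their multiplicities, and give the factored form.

hull edge (i=0, c=5) to (i=4, c=8): slope 3/4, span 4
hull edge (i=4, c=8) to (i=6, c=6): slope -1, span 2
hull edge (i=6, c=6) to (i=7, c=-1): slope -7, span 1
Factored form: p(x) = -1 ⊗ (x ⊕ (-3/4)) ⊗ (x ⊕ (-3/4)) ⊗ (x ⊕ (-3/4)) ⊗ (x ⊕ (-3/4)) ⊗ (x ⊕ 1) ⊗ (x ⊕ 1) ⊗ (x ⊕ 7)
Answer: roots = -3/4 (mult 4), 1 (mult 2), 7 (mult 1)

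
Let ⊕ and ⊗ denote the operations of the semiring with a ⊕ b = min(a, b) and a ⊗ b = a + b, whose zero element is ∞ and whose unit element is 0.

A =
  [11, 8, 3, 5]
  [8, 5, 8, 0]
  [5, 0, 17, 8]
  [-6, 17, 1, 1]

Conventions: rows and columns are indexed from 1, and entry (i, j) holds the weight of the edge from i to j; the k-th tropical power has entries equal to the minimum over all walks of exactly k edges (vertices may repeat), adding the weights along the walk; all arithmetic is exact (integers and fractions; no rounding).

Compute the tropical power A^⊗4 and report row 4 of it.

A^⊗2:
  [-1, 3, 6, 6]
  [-6, 8, 1, 1]
  [2, 5, 8, 0]
  [-5, 1, -3, -1]
A^⊗3:
  [0, 6, 2, 3]
  [-5, 1, -3, -1]
  [-6, 8, 1, 1]
  [-7, -3, -2, 0]
A^⊗4:
  [-3, 2, 3, 4]
  [-7, -3, -2, 0]
  [-5, 1, -3, -1]
  [-6, -2, -4, -3]
Answer: row 4 of A^⊗4 = [-6, -2, -4, -3]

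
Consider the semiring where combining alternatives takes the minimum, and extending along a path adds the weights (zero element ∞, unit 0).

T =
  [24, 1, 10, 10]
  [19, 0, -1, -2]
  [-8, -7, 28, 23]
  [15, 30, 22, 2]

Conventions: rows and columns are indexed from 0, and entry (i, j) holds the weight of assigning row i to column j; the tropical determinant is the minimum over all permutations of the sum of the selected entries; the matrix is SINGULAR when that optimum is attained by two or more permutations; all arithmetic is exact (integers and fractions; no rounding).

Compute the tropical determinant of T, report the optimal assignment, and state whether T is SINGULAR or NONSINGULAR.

σ = (0, 1, 2, 3): 24 + 0 + 28 + 2 = 54
σ = (0, 1, 3, 2): 24 + 0 + 23 + 22 = 69
σ = (0, 2, 1, 3): 24 + (-1) + (-7) + 2 = 18
σ = (0, 2, 3, 1): 24 + (-1) + 23 + 30 = 76
σ = (0, 3, 1, 2): 24 + (-2) + (-7) + 22 = 37
σ = (0, 3, 2, 1): 24 + (-2) + 28 + 30 = 80
σ = (1, 0, 2, 3): 1 + 19 + 28 + 2 = 50
σ = (1, 0, 3, 2): 1 + 19 + 23 + 22 = 65
σ = (1, 2, 0, 3): 1 + (-1) + (-8) + 2 = -6
σ = (1, 2, 3, 0): 1 + (-1) + 23 + 15 = 38
σ = (1, 3, 0, 2): 1 + (-2) + (-8) + 22 = 13
σ = (1, 3, 2, 0): 1 + (-2) + 28 + 15 = 42
σ = (2, 0, 1, 3): 10 + 19 + (-7) + 2 = 24
σ = (2, 0, 3, 1): 10 + 19 + 23 + 30 = 82
σ = (2, 1, 0, 3): 10 + 0 + (-8) + 2 = 4
σ = (2, 1, 3, 0): 10 + 0 + 23 + 15 = 48
σ = (2, 3, 0, 1): 10 + (-2) + (-8) + 30 = 30
σ = (2, 3, 1, 0): 10 + (-2) + (-7) + 15 = 16
σ = (3, 0, 1, 2): 10 + 19 + (-7) + 22 = 44
σ = (3, 0, 2, 1): 10 + 19 + 28 + 30 = 87
σ = (3, 1, 0, 2): 10 + 0 + (-8) + 22 = 24
σ = (3, 1, 2, 0): 10 + 0 + 28 + 15 = 53
σ = (3, 2, 0, 1): 10 + (-1) + (-8) + 30 = 31
σ = (3, 2, 1, 0): 10 + (-1) + (-7) + 15 = 17
Optimal value attained by: σ = (1, 2, 0, 3).
Answer: det⊕(T) = -6; verdict: NONSINGULAR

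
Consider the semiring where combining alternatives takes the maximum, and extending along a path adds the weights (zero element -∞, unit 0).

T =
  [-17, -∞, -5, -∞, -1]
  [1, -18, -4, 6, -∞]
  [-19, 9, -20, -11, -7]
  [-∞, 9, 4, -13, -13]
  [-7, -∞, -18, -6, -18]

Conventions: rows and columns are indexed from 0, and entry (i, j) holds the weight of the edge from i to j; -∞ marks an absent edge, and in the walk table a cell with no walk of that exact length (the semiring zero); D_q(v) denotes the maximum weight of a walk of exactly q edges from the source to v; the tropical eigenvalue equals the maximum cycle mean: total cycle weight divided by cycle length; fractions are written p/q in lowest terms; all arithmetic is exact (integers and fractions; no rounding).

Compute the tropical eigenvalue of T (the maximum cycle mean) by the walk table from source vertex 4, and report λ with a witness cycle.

q=0: [-∞, -∞, -∞, -∞, 0]
q=1: [-7, -∞, -18, -6, -18]
q=2: [-24, 3, -2, -19, -8]
q=3: [4, 7, -1, 9, -9]
q=4: [8, 18, 13, 13, 3]
q=5: [19, 22, 17, 24, 7]
Optimal cycle mean attained by: cycle 1->3->1, total 6 + 9, length 2.
Answer: λ = 15/2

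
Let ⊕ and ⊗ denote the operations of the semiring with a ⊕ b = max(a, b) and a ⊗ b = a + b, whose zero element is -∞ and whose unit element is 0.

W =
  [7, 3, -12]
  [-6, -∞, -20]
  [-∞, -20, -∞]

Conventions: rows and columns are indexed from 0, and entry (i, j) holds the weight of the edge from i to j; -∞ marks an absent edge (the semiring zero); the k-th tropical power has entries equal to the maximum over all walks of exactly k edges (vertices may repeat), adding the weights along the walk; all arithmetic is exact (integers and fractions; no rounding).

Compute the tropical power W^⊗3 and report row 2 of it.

W^⊗2:
  [14, 10, -5]
  [1, -3, -18]
  [-26, -∞, -40]
W^⊗3:
  [21, 17, 2]
  [8, 4, -11]
  [-19, -23, -38]
Answer: row 2 of W^⊗3 = [-19, -23, -38]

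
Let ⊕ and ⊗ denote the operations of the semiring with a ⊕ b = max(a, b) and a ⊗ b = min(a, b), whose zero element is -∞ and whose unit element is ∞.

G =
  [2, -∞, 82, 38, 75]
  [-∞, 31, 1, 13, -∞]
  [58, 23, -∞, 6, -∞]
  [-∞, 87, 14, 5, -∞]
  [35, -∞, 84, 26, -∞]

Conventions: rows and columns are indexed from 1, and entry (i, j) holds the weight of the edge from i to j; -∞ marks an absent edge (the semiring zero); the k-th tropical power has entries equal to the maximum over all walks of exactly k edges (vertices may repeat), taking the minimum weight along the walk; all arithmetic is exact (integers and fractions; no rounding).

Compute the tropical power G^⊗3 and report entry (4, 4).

G^⊗2:
  [58, 38, 75, 26, 2]
  [1, 31, 13, 13, -∞]
  [2, 23, 58, 38, 58]
  [14, 31, 5, 13, -∞]
  [58, 26, 35, 35, 35]
G^⊗3:
  [58, 31, 58, 38, 58]
  [13, 31, 13, 13, 1]
  [58, 38, 58, 26, 2]
  [5, 31, 14, 14, 14]
  [35, 35, 58, 38, 58]
Key observation: the optimum is the walk 4->3->1->4, with weight 14 min 58 min 38 = 14.
Optimal value attained by: walk 4->3->1->4.
Answer: (G^⊗3)[4][4] = 14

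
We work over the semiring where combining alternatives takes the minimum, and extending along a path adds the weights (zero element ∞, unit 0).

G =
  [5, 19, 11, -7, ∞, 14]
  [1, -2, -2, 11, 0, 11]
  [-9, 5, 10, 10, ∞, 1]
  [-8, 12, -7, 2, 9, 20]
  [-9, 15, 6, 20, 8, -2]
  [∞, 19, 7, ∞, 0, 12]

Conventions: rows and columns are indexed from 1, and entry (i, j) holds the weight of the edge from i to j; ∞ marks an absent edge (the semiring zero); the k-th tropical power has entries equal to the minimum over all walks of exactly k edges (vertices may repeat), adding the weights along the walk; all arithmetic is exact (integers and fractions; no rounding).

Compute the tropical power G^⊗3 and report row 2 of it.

G^⊗2:
  [-15, 5, -14, -5, 2, 12]
  [-11, -4, -4, -6, -2, -2]
  [-4, 3, 2, -16, 1, 5]
  [-16, -2, -5, -15, 11, -6]
  [-4, 10, 2, -16, -2, 5]
  [-9, 12, 6, 17, 8, -2]
G^⊗3:
  [-23, -9, -12, -22, 4, -13]
  [-14, -6, -13, -18, -4, -4]
  [-24, -4, -23, -14, -7, -1]
  [-23, -4, -22, -23, -6, -4]
  [-24, -4, -23, -14, -7, -4]
  [-4, 10, 2, -16, -2, 5]
Answer: row 2 of G^⊗3 = [-14, -6, -13, -18, -4, -4]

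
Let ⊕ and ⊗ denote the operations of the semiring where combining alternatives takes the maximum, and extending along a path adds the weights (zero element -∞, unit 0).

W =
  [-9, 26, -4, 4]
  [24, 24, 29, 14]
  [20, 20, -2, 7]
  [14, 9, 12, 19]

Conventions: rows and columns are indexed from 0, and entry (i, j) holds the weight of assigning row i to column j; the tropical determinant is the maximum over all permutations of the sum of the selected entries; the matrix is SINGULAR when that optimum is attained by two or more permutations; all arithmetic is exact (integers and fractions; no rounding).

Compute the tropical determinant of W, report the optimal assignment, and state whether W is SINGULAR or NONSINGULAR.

σ = (0, 1, 2, 3): (-9) + 24 + (-2) + 19 = 32
σ = (0, 1, 3, 2): (-9) + 24 + 7 + 12 = 34
σ = (0, 2, 1, 3): (-9) + 29 + 20 + 19 = 59
σ = (0, 2, 3, 1): (-9) + 29 + 7 + 9 = 36
σ = (0, 3, 1, 2): (-9) + 14 + 20 + 12 = 37
σ = (0, 3, 2, 1): (-9) + 14 + (-2) + 9 = 12
σ = (1, 0, 2, 3): 26 + 24 + (-2) + 19 = 67
σ = (1, 0, 3, 2): 26 + 24 + 7 + 12 = 69
σ = (1, 2, 0, 3): 26 + 29 + 20 + 19 = 94
σ = (1, 2, 3, 0): 26 + 29 + 7 + 14 = 76
σ = (1, 3, 0, 2): 26 + 14 + 20 + 12 = 72
σ = (1, 3, 2, 0): 26 + 14 + (-2) + 14 = 52
σ = (2, 0, 1, 3): (-4) + 24 + 20 + 19 = 59
σ = (2, 0, 3, 1): (-4) + 24 + 7 + 9 = 36
σ = (2, 1, 0, 3): (-4) + 24 + 20 + 19 = 59
σ = (2, 1, 3, 0): (-4) + 24 + 7 + 14 = 41
σ = (2, 3, 0, 1): (-4) + 14 + 20 + 9 = 39
σ = (2, 3, 1, 0): (-4) + 14 + 20 + 14 = 44
σ = (3, 0, 1, 2): 4 + 24 + 20 + 12 = 60
σ = (3, 0, 2, 1): 4 + 24 + (-2) + 9 = 35
σ = (3, 1, 0, 2): 4 + 24 + 20 + 12 = 60
σ = (3, 1, 2, 0): 4 + 24 + (-2) + 14 = 40
σ = (3, 2, 0, 1): 4 + 29 + 20 + 9 = 62
σ = (3, 2, 1, 0): 4 + 29 + 20 + 14 = 67
Optimal value attained by: σ = (1, 2, 0, 3).
Answer: det⊕(W) = 94; verdict: NONSINGULAR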